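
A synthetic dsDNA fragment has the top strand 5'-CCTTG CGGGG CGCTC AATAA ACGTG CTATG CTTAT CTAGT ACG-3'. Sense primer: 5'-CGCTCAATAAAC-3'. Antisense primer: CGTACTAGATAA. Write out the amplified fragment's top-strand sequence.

The forward primer matches the template at positions 11–22.
The reverse primer's reverse complement is TTATCTAGTACG, which matches the template at positions 32–43.
The product is the template from position 11 through 43 (33 bp).

5'-CGCTCAATAAACGTGCTATGCTTATCTAGTACG-3'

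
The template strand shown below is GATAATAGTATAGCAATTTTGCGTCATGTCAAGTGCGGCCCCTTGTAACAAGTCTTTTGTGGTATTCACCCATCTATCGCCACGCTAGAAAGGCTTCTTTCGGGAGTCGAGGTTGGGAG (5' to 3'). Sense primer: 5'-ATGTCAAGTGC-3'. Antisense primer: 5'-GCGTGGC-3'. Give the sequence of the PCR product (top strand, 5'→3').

Scanning the template, ATGTCAAGTGC occurs at positions 26–36; this primer anneals to the bottom strand there with its 3' end pointing downstream.
Reverse complement of the reverse primer: GCCACGC. This occurs on the top strand at positions 79–85.
The product is the template from position 26 through 85 (60 bp).

5'-ATGTCAAGTGCGGCCCCTTGTAACAAGTCTTTTGTGGTATTCACCCATCTATCGCCACGC-3'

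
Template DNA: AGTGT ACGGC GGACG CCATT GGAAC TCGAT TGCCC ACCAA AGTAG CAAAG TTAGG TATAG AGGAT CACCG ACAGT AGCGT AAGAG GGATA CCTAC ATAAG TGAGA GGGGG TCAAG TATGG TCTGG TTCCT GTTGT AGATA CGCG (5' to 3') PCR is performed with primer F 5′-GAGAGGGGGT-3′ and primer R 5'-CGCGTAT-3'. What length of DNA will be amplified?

43 bp

Forward primer GAGAGGGGGT is found on the top strand at positions 102–111.
Reverse complement of the reverse primer: ATACGCG. This occurs on the top strand at positions 138–144.
Product length = (reverse-primer end) − (forward-primer start) + 1 = 144 − 102 + 1 = 43 bp.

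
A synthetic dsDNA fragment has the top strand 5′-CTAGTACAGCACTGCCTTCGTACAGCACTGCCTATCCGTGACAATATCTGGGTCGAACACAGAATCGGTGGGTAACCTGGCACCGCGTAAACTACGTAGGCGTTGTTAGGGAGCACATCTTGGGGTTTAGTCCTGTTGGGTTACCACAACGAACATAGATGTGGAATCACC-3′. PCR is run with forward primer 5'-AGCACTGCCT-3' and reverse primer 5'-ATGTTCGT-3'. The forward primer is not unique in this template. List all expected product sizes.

The forward primer AGCACTGCCT matches the top strand at positions 8–17, 24–33.
The reverse primer's reverse complement is ACGAACAT, matching at positions 149–156.
Each forward site pairs with the reverse site to give a product ending at position 156: sizes 149, 133 bp.

149 bp, 133 bp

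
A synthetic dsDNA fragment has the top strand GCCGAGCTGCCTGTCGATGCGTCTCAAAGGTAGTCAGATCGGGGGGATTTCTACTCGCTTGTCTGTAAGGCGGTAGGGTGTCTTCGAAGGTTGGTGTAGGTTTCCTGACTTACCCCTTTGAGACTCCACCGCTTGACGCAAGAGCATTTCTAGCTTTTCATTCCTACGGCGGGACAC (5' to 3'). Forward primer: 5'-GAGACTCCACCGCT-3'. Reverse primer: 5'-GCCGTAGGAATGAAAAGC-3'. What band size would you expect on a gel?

51 bp

Forward primer GAGACTCCACCGCT is found on the top strand at positions 120–133.
The reverse primer's reverse complement is GCTTTTCATTCCTACGGC, which matches the template at positions 153–170.
Amplicon spans positions 120–170: 51 bp.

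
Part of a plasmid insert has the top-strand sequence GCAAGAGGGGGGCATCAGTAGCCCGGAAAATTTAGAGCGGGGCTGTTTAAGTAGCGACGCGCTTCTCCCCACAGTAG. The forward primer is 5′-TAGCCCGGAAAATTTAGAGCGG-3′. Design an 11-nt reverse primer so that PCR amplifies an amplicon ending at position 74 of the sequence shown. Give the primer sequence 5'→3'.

5'-CTGTGGGGAGA-3'

The forward primer binds at positions 19–40; the product's 3' end on the top strand is position 74.
The reverse primer anneals to the top strand over positions 64–74, i.e. to TCTCCCCACAG.
Its sequence written 5'→3' is the reverse complement: CTGTGGGGAGA.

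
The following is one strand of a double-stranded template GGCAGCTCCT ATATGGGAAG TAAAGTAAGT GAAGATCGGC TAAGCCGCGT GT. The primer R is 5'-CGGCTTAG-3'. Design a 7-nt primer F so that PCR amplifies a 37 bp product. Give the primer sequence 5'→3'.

The reverse primer's reverse complement CTAAGCCG matches the template at positions 40–47, so the product ends at position 47.
A 37 bp product then starts at position 47 − 37 + 1 = 11.
The forward primer is identical to the top strand there: ATATGGG.

5'-ATATGGG-3'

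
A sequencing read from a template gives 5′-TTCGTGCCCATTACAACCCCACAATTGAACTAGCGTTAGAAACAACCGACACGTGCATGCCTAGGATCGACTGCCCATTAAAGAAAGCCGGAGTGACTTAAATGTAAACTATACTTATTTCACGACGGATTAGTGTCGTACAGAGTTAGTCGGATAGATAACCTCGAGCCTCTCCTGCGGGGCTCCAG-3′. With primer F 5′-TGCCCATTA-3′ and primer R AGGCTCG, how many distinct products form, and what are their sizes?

The forward primer TGCCCATTA matches the top strand at positions 5–13, 72–80.
The reverse primer's reverse complement is CGAGCCT, matching at positions 165–171.
Each forward site pairs with the reverse site to give a product ending at position 171: sizes 167, 100 bp.

Two products: 167 bp, 100 bp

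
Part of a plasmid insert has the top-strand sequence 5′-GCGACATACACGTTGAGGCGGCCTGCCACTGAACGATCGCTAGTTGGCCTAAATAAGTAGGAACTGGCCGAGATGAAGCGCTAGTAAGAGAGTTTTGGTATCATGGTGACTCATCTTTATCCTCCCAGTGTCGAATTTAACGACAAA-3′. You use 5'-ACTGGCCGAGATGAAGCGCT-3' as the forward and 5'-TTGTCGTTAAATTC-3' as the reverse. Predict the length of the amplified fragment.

Scanning the template, ACTGGCCGAGATGAAGCGCT occurs at positions 63–82; this primer anneals to the bottom strand there with its 3' end pointing downstream.
Reverse complement of the reverse primer: GAATTTAACGACAA. This occurs on the top strand at positions 133–146.
Amplicon spans positions 63–146: 84 bp.

84 bp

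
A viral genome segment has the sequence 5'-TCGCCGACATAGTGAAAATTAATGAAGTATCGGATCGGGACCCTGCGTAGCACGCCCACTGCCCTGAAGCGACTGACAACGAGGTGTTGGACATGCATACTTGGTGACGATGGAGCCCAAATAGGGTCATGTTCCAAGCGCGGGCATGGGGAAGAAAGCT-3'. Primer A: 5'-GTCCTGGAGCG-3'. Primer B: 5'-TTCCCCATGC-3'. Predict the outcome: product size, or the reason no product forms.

No product — primer A has no binding site in the template.

Primer A (GTCCTGGAGCG) does not match the top strand, and its reverse complement CGCTCCAGGAC does not match either.
With no annealing site for primer A, no amplification occurs.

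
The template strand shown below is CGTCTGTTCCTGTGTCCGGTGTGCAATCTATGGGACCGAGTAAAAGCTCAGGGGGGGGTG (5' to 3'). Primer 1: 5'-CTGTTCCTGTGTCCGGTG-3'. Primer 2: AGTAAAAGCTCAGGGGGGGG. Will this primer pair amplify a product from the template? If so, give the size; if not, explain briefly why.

Primer 1 (CTGTTCCTGTGTCCGGTG) matches the top strand at positions 4–21 (3' end points downstream).
Primer 2 (AGTAAAAGCTCAGGGGGGGG) also matches the top strand directly, at positions 39–58 — its reverse complement CCCCCCCCTGAGCTTTTACT is not present.
Both primers anneal to the bottom strand with 3' ends pointing the same way, so neither can prime synthesis back toward the other.

No product — both primers anneal to the same strand and extend in the same direction.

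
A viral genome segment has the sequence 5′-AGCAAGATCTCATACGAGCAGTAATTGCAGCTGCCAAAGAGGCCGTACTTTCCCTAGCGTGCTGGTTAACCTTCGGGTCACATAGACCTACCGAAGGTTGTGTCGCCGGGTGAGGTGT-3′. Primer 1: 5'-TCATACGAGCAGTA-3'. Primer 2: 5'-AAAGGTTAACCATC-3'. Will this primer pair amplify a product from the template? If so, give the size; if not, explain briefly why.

Primer 2 (AAAGGTTAACCATC) does not match the top strand, and its reverse complement GATGGTTAACCTTT does not match either.
With no annealing site for primer 2, no amplification occurs.

No product — primer 2 has no binding site in the template.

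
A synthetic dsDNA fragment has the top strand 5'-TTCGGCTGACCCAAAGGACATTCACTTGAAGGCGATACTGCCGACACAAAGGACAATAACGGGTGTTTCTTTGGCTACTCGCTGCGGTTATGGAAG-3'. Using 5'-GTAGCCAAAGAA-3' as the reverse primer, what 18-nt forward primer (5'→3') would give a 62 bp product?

5'-GACATTCACTTGAAGGCG-3'

The reverse primer's reverse complement TTCTTTGGCTAC matches the template at positions 67–78, so the product ends at position 78.
A 62 bp product then starts at position 78 − 62 + 1 = 17.
The forward primer is identical to the top strand there: GACATTCACTTGAAGGCG.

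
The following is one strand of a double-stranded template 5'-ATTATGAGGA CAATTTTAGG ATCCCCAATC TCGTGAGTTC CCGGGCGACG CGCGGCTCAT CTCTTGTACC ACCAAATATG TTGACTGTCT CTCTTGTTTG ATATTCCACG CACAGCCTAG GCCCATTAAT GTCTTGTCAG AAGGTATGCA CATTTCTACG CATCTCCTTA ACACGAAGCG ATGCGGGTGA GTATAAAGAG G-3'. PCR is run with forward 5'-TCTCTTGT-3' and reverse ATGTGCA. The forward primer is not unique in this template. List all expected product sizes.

94 bp, 64 bp

The forward primer TCTCTTGT matches the top strand at positions 60–67, 90–97.
The reverse primer's reverse complement is TGCACAT, matching at positions 147–153.
Each forward site pairs with the reverse site to give a product ending at position 153: sizes 94, 64 bp.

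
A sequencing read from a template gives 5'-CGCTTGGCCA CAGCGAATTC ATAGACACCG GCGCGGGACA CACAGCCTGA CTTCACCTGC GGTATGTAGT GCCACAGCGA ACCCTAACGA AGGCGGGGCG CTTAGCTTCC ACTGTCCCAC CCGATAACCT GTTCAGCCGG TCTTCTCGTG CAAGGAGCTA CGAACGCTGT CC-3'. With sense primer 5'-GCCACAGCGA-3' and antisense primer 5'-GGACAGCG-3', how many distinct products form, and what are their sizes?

The forward primer GCCACAGCGA matches the top strand at positions 7–16, 71–80.
The reverse primer's reverse complement is CGCTGTCC, matching at positions 165–172.
Each forward site pairs with the reverse site to give a product ending at position 172: sizes 166, 102 bp.

Two products: 166 bp, 102 bp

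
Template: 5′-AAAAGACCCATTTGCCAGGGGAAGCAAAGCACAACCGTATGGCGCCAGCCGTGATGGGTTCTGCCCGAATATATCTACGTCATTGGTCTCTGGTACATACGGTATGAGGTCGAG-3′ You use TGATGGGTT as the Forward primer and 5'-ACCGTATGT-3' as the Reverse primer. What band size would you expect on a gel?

Forward primer TGATGGGTT is found on the top strand at positions 52–60.
The reverse primer's reverse complement is ACATACGGT, which matches the template at positions 95–103.
The product runs from position 52 to position 103, so its length is 103 − 52 + 1 = 52 bp.

52 bp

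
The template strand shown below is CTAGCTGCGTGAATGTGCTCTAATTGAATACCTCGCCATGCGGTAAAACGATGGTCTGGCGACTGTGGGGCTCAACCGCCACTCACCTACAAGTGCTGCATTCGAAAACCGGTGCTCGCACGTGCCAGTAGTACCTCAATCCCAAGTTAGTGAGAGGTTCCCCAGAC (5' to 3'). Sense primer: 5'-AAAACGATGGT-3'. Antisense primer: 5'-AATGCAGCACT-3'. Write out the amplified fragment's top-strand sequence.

The forward primer matches the template at positions 45–55.
The reverse primer's reverse complement is AGTGCTGCATT, which matches the template at positions 92–102.
The product is the template from position 45 through 102 (58 bp).

5'-AAAACGATGGTCTGGCGACTGTGGGGCTCAACCGCCACTCACCTACAAGTGCTGCATT-3'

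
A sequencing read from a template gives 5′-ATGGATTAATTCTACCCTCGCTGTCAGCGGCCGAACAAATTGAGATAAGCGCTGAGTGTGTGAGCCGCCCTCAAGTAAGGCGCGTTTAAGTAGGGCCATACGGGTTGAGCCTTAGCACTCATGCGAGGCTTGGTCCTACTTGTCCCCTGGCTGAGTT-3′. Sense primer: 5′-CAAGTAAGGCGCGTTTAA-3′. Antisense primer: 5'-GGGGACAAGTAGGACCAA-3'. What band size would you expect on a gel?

Scanning the template, CAAGTAAGGCGCGTTTAA occurs at positions 72–89; this primer anneals to the bottom strand there with its 3' end pointing downstream.
Taking the reverse complement of GGGGACAAGTAGGACCAA gives TTGGTCCTACTTGTCCCC, found at positions 130–147 on the template; the primer anneals here to the top strand with its 3' end pointing upstream.
Product length = (reverse-primer end) − (forward-primer start) + 1 = 147 − 72 + 1 = 76 bp.

76 bp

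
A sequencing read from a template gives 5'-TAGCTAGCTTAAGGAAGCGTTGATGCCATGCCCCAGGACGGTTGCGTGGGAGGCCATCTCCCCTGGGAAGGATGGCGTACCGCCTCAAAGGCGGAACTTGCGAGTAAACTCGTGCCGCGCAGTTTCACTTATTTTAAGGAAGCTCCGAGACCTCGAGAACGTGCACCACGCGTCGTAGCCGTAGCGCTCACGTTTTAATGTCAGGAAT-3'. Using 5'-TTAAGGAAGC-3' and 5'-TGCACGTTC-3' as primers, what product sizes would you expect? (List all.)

157 bp, 32 bp

The forward primer TTAAGGAAGC matches the top strand at positions 9–18, 134–143.
The reverse primer's reverse complement is GAACGTGCA, matching at positions 157–165.
Each forward site pairs with the reverse site to give a product ending at position 165: sizes 157, 32 bp.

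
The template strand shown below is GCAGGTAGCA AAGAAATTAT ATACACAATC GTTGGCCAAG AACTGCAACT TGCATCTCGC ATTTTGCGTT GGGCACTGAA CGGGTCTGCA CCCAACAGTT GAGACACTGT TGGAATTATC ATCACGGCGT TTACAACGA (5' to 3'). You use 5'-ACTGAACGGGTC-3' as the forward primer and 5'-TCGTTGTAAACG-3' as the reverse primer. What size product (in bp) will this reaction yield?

65 bp

Forward primer ACTGAACGGGTC is found on the top strand at positions 75–86.
Taking the reverse complement of TCGTTGTAAACG gives CGTTTACAACGA, found at positions 128–139 on the template; the primer anneals here to the top strand with its 3' end pointing upstream.
Amplicon spans positions 75–139: 65 bp.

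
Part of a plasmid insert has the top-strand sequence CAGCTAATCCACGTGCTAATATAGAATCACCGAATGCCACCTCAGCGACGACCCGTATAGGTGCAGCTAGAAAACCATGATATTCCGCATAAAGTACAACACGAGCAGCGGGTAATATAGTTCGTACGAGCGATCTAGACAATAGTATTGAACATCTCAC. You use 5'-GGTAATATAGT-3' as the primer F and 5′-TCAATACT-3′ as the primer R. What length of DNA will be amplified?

41 bp

Forward primer GGTAATATAGT is found on the top strand at positions 111–121.
The reverse primer's reverse complement is AGTATTGA, which matches the template at positions 144–151.
Product length = (reverse-primer end) − (forward-primer start) + 1 = 151 − 111 + 1 = 41 bp.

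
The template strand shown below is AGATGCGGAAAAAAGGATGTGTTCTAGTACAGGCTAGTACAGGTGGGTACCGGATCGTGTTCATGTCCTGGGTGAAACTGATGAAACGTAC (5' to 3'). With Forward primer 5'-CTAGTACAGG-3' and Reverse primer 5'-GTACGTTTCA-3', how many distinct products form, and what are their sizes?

The forward primer CTAGTACAGG matches the top strand at positions 24–33, 34–43.
The reverse primer's reverse complement is TGAAACGTAC, matching at positions 82–91.
Each forward site pairs with the reverse site to give a product ending at position 91: sizes 68, 58 bp.

Two products: 68 bp, 58 bp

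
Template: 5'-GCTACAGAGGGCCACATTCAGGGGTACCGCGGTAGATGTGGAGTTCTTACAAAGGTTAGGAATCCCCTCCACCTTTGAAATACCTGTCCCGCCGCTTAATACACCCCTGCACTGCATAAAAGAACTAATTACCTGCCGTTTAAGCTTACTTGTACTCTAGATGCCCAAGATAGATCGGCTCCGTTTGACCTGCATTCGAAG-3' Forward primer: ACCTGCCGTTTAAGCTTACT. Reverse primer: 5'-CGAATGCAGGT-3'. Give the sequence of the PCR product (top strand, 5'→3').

5'-ACCTGCCGTTTAAGCTTACTTGTACTCTAGATGCCCAAGATAGATCGGCTCCGTTTGACCTGCATTCG-3'

The forward primer matches the template at positions 131–150.
Reverse complement of the reverse primer: ACCTGCATTCG. This occurs on the top strand at positions 188–198.
The product is the template from position 131 through 198 (68 bp).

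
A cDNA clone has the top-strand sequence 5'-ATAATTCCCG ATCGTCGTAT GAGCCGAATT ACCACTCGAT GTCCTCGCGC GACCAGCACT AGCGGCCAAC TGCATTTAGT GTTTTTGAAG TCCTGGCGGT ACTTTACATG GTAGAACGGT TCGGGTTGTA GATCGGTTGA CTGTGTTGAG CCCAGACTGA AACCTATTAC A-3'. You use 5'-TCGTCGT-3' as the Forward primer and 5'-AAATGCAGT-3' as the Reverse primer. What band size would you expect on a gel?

Scanning the template, TCGTCGT occurs at positions 12–18; this primer anneals to the bottom strand there with its 3' end pointing downstream.
Reverse complement of the reverse primer: ACTGCATTT. This occurs on the top strand at positions 69–77.
Amplicon spans positions 12–77: 66 bp.

66 bp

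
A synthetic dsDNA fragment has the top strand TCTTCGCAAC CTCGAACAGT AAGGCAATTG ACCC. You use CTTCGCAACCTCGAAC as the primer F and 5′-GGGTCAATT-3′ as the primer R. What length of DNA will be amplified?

Forward primer CTTCGCAACCTCGAAC is found on the top strand at positions 2–17.
Taking the reverse complement of GGGTCAATT gives AATTGACCC, found at positions 26–34 on the template; the primer anneals here to the top strand with its 3' end pointing upstream.
Amplicon spans positions 2–34: 33 bp.

33 bp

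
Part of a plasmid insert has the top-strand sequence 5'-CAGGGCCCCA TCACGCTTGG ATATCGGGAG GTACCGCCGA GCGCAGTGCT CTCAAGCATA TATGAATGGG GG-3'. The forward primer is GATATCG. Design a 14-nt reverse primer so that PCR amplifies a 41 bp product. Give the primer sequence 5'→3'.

5'-TATGCTTGAGAGCA-3'

The forward primer binds at positions 20–26, so a 41 bp product ends at position 20 + 41 − 1 = 60.
The reverse primer anneals to the top strand over positions 47–60, i.e. to TGCTCTCAAGCATA.
Its sequence written 5'→3' is the reverse complement: TATGCTTGAGAGCA.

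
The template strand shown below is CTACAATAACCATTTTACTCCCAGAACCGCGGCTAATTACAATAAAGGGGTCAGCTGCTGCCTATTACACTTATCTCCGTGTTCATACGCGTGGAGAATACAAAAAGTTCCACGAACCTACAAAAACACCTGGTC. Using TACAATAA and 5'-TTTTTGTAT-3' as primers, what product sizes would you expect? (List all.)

105 bp, 69 bp

The forward primer TACAATAA matches the top strand at positions 2–9, 38–45.
The reverse primer's reverse complement is ATACAAAAA, matching at positions 98–106.
Each forward site pairs with the reverse site to give a product ending at position 106: sizes 105, 69 bp.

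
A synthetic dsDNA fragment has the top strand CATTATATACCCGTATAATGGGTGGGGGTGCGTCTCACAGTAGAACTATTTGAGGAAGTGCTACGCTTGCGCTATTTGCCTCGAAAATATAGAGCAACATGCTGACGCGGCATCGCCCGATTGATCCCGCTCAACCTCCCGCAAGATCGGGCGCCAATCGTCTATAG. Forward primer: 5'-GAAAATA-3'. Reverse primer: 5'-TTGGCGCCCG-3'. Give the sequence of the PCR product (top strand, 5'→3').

5'-GAAAATATAGAGCAACATGCTGACGCGGCATCGCCCGATTGATCCCGCTCAACCTCCCGCAAGATCGGGCGCCAA-3'

Scanning the template, GAAAATA occurs at positions 83–89; this primer anneals to the bottom strand there with its 3' end pointing downstream.
Reverse complement of the reverse primer: CGGGCGCCAA. This occurs on the top strand at positions 148–157.
The product is the template from position 83 through 157 (75 bp).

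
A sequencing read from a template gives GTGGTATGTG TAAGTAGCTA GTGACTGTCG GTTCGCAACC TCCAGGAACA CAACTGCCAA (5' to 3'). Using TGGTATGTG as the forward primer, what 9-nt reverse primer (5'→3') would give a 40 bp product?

The forward primer binds at positions 2–10, so a 40 bp product ends at position 2 + 40 − 1 = 41.
The reverse primer anneals to the top strand over positions 33–41, i.e. to TCGCAACCT.
Its sequence written 5'→3' is the reverse complement: AGGTTGCGA.

5'-AGGTTGCGA-3'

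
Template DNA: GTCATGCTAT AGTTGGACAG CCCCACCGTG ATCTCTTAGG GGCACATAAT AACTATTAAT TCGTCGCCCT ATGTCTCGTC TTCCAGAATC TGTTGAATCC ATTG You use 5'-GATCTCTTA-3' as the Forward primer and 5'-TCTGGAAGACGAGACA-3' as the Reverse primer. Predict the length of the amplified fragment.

Forward primer GATCTCTTA is found on the top strand at positions 30–38.
Reverse complement of the reverse primer: TGTCTCGTCTTCCAGA. This occurs on the top strand at positions 72–87.
Amplicon spans positions 30–87: 58 bp.

58 bp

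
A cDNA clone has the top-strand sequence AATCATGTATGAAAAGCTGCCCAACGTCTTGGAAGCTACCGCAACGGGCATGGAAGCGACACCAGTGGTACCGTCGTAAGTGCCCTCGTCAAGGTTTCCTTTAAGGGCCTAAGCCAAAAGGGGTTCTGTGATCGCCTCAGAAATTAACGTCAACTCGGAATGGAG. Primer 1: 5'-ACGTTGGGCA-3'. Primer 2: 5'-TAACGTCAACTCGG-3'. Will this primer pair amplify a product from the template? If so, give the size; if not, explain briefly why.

No product — the primers' 3' ends point away from each other.

Primer 1 (ACGTTGGGCA) has reverse complement TGCCCAACGT, which matches the top strand at positions 18–27; primer 1 anneals to the top strand there with its 3' end pointing upstream toward position 18.
Primer 2 (TAACGTCAACTCGG) matches the top strand directly at positions 145–158; it anneals to the bottom strand with its 3' end pointing downstream toward position 158.
The 3' ends diverge (primer 1 extends toward position 1, primer 2 toward position 165), so the primers never converge on a shared product.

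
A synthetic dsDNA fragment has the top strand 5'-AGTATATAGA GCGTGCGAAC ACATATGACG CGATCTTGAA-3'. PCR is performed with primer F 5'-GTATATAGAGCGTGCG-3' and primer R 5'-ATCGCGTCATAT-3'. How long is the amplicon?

The forward primer matches the template at positions 2–17.
Taking the reverse complement of ATCGCGTCATAT gives ATATGACGCGAT, found at positions 23–34 on the template; the primer anneals here to the top strand with its 3' end pointing upstream.
Amplicon spans positions 2–34: 33 bp.

33 bp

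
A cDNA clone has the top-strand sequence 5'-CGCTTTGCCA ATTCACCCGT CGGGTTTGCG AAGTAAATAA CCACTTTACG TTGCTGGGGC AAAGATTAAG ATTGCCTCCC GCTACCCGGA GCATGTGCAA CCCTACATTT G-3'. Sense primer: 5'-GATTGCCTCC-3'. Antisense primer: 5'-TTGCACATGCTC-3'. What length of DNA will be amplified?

31 bp

Forward primer GATTGCCTCC is found on the top strand at positions 70–79.
Reverse complement of the reverse primer: GAGCATGTGCAA. This occurs on the top strand at positions 89–100.
Product length = (reverse-primer end) − (forward-primer start) + 1 = 100 − 70 + 1 = 31 bp.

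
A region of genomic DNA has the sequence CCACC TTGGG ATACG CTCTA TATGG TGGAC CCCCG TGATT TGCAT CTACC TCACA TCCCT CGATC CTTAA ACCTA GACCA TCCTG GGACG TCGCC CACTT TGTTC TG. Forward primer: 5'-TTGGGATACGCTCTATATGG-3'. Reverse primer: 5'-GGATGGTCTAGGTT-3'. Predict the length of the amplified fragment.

Scanning the template, TTGGGATACGCTCTATATGG occurs at positions 6–25; this primer anneals to the bottom strand there with its 3' end pointing downstream.
Reverse complement of the reverse primer: AACCTAGACCATCC. This occurs on the top strand at positions 70–83.
The product runs from position 6 to position 83, so its length is 83 − 6 + 1 = 78 bp.

78 bp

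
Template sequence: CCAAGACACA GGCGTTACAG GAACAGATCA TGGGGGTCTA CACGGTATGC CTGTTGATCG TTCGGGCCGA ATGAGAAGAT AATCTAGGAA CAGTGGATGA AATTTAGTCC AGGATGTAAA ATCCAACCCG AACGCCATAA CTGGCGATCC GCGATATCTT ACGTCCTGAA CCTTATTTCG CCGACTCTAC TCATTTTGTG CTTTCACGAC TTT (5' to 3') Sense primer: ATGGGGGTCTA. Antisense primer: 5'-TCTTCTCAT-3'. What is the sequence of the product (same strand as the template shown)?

5'-ATGGGGGTCTACACGGTATGCCTGTTGATCGTTCGGGCCGAATGAGAAGA-3'

Scanning the template, ATGGGGGTCTA occurs at positions 30–40; this primer anneals to the bottom strand there with its 3' end pointing downstream.
Reverse complement of the reverse primer: ATGAGAAGA. This occurs on the top strand at positions 71–79.
The product is the template from position 30 through 79 (50 bp).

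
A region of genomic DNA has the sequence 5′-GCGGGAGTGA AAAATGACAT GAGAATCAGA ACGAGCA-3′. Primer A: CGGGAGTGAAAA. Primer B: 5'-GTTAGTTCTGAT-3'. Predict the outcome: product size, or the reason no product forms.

Primer B (GTTAGTTCTGAT) does not match the top strand, and its reverse complement ATCAGAACTAAC does not match either.
With no annealing site for primer B, no amplification occurs.

No product — primer B has no binding site in the template.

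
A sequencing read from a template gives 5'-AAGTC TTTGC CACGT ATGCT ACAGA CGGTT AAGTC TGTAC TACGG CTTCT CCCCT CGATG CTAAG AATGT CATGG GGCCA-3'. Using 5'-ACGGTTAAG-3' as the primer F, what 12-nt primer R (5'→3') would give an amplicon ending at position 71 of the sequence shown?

5'-GACATTCTTAGC-3'

The forward primer binds at positions 25–33; the product's 3' end on the top strand is position 71.
The reverse primer anneals to the top strand over positions 60–71, i.e. to GCTAAGAATGTC.
Its sequence written 5'→3' is the reverse complement: GACATTCTTAGC.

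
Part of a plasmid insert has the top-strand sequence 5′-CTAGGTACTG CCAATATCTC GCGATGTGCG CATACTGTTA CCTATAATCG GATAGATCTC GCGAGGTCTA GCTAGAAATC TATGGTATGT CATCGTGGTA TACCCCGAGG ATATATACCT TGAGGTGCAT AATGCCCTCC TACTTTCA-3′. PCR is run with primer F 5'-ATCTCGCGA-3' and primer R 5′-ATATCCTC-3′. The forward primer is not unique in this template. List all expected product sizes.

The forward primer ATCTCGCGA matches the top strand at positions 16–24, 56–64.
The reverse primer's reverse complement is GAGGATAT, matching at positions 107–114.
Each forward site pairs with the reverse site to give a product ending at position 114: sizes 99, 59 bp.

99 bp, 59 bp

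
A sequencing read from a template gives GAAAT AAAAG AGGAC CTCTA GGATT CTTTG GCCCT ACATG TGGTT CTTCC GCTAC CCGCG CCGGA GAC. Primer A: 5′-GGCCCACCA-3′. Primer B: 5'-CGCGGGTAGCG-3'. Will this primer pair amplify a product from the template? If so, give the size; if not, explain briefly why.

Primer A (GGCCCACCA) does not match the top strand, and its reverse complement TGGTGGGCC does not match either.
With no annealing site for primer A, no amplification occurs.

No product — primer A has no binding site in the template.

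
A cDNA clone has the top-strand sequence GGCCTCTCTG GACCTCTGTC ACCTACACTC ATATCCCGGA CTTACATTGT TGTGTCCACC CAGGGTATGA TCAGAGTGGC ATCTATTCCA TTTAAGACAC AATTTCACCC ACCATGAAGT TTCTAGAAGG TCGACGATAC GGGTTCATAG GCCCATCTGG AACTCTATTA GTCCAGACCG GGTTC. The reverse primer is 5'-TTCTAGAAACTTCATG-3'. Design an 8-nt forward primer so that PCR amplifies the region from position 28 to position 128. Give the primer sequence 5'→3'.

5'-CTCATATC-3'

The reverse primer's reverse complement CATGAAGTTTCTAGAA matches the template at positions 113–128; the product starts at position 28.
The forward primer is identical to the top strand over positions 28–35: CTCATATC.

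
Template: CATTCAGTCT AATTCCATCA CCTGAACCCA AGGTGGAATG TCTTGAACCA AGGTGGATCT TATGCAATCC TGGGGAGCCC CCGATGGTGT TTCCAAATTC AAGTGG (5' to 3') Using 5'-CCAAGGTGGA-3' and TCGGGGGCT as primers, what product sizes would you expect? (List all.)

57 bp, 37 bp

The forward primer CCAAGGTGGA matches the top strand at positions 28–37, 48–57.
The reverse primer's reverse complement is AGCCCCCGA, matching at positions 76–84.
Each forward site pairs with the reverse site to give a product ending at position 84: sizes 57, 37 bp.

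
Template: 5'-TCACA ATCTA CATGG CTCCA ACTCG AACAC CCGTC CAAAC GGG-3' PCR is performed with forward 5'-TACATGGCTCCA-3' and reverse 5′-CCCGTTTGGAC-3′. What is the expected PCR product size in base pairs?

Scanning the template, TACATGGCTCCA occurs at positions 9–20; this primer anneals to the bottom strand there with its 3' end pointing downstream.
Reverse complement of the reverse primer: GTCCAAACGGG. This occurs on the top strand at positions 33–43.
Amplicon spans positions 9–43: 35 bp.

35 bp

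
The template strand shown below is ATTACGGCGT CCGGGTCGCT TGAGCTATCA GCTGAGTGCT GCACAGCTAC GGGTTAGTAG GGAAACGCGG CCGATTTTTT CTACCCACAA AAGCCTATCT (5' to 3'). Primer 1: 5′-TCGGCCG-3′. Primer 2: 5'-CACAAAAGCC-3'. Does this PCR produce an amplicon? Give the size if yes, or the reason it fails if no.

Primer 1 (TCGGCCG) has reverse complement CGGCCGA, which matches the top strand at positions 68–74; primer 1 anneals to the top strand there with its 3' end pointing upstream toward position 68.
Primer 2 (CACAAAAGCC) matches the top strand directly at positions 86–95; it anneals to the bottom strand with its 3' end pointing downstream toward position 95.
The 3' ends diverge (primer 1 extends toward position 1, primer 2 toward position 100), so the primers never converge on a shared product.

No product — the primers' 3' ends point away from each other.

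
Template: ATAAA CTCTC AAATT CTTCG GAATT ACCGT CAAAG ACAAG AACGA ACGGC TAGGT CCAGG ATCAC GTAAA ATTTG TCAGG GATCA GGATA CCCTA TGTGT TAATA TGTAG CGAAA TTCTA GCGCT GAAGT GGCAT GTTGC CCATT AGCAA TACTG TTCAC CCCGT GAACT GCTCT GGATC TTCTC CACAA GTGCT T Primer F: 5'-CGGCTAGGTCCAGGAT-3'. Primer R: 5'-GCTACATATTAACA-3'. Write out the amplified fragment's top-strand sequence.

Forward primer CGGCTAGGTCCAGGAT is found on the top strand at positions 47–62.
Taking the reverse complement of GCTACATATTAACA gives TGTTAATATGTAGC, found at positions 98–111 on the template; the primer anneals here to the top strand with its 3' end pointing upstream.
The product is the template from position 47 through 111 (65 bp).

5'-CGGCTAGGTCCAGGATCACGTAAAATTTGTCAGGGATCAGGATACCCTATGTGTTAATATGTAGC-3'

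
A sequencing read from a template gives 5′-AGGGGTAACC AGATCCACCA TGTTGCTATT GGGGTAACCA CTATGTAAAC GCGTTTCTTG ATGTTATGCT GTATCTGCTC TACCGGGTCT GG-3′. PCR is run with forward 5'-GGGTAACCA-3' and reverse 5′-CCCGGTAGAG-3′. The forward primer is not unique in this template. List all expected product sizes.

85 bp, 56 bp

The forward primer GGGTAACCA matches the top strand at positions 3–11, 32–40.
The reverse primer's reverse complement is CTCTACCGGG, matching at positions 78–87.
Each forward site pairs with the reverse site to give a product ending at position 87: sizes 85, 56 bp.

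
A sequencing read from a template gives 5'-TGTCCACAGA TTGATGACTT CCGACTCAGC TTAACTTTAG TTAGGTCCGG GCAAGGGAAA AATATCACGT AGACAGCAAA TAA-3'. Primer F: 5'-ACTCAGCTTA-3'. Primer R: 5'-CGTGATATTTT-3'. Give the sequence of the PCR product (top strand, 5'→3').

5'-ACTCAGCTTAACTTTAGTTAGGTCCGGGCAAGGGAAAAATATCACG-3'

Scanning the template, ACTCAGCTTA occurs at positions 24–33; this primer anneals to the bottom strand there with its 3' end pointing downstream.
Reverse complement of the reverse primer: AAAATATCACG. This occurs on the top strand at positions 59–69.
The product is the template from position 24 through 69 (46 bp).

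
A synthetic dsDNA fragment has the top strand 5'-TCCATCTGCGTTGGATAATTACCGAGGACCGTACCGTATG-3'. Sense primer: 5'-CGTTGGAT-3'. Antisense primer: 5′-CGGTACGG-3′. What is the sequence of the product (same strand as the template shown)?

The forward primer matches the template at positions 9–16.
Reverse complement of the reverse primer: CCGTACCG. This occurs on the top strand at positions 29–36.
The product is the template from position 9 through 36 (28 bp).

5'-CGTTGGATAATTACCGAGGACCGTACCG-3'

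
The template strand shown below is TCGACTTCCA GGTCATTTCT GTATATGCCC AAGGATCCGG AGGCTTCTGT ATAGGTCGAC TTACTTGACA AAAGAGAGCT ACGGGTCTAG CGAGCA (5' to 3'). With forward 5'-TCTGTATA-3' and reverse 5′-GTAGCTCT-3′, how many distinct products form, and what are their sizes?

The forward primer TCTGTATA matches the top strand at positions 18–25, 46–53.
The reverse primer's reverse complement is AGAGCTAC, matching at positions 75–82.
Each forward site pairs with the reverse site to give a product ending at position 82: sizes 65, 37 bp.

Two products: 65 bp, 37 bp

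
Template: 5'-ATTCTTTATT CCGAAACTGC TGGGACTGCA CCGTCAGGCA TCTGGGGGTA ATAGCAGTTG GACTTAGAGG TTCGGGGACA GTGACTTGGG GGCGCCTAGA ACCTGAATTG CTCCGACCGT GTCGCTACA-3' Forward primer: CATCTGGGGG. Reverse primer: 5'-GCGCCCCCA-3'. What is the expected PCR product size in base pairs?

57 bp

Scanning the template, CATCTGGGGG occurs at positions 39–48; this primer anneals to the bottom strand there with its 3' end pointing downstream.
Reverse complement of the reverse primer: TGGGGGCGC. This occurs on the top strand at positions 87–95.
Amplicon spans positions 39–95: 57 bp.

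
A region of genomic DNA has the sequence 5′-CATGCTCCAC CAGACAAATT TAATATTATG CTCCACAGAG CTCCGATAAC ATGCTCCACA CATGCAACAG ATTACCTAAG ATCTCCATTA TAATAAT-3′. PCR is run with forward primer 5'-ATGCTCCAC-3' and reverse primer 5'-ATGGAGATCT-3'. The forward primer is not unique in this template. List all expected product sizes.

The forward primer ATGCTCCAC matches the top strand at positions 2–10, 28–36, 51–59.
The reverse primer's reverse complement is AGATCTCCAT, matching at positions 79–88.
Each forward site pairs with the reverse site to give a product ending at position 88: sizes 87, 61, 38 bp.

87 bp, 61 bp, 38 bp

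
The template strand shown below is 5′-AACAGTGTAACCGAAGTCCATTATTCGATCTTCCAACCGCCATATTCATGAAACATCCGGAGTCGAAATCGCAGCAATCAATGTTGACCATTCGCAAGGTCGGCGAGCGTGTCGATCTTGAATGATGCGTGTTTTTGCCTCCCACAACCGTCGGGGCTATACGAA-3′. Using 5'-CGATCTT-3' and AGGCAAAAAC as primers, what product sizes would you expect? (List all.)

115 bp, 28 bp

The forward primer CGATCTT matches the top strand at positions 26–32, 113–119.
The reverse primer's reverse complement is GTTTTTGCCT, matching at positions 131–140.
Each forward site pairs with the reverse site to give a product ending at position 140: sizes 115, 28 bp.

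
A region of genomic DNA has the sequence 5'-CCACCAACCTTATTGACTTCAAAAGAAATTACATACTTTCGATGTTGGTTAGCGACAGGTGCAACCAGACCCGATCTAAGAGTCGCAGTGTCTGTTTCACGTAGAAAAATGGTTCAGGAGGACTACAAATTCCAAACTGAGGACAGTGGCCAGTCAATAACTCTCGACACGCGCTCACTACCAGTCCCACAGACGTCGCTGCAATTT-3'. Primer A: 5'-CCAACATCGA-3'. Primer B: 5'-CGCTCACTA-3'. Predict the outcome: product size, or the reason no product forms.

No product — the primers' 3' ends point away from each other.

Primer A (CCAACATCGA) has reverse complement TCGATGTTGG, which matches the top strand at positions 39–48; primer A anneals to the top strand there with its 3' end pointing upstream toward position 39.
Primer B (CGCTCACTA) matches the top strand directly at positions 172–180; it anneals to the bottom strand with its 3' end pointing downstream toward position 180.
The 3' ends diverge (primer A extends toward position 1, primer B toward position 207), so the primers never converge on a shared product.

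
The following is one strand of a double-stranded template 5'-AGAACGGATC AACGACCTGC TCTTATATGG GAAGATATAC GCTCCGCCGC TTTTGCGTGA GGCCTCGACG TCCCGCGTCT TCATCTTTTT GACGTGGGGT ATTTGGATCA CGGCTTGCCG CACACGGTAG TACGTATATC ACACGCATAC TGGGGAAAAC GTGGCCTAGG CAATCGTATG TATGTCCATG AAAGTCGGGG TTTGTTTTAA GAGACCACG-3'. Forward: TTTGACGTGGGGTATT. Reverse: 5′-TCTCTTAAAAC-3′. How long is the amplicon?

Scanning the template, TTTGACGTGGGGTATT occurs at positions 88–103; this primer anneals to the bottom strand there with its 3' end pointing downstream.
The reverse primer's reverse complement is GTTTTAAGAGA, which matches the template at positions 204–214.
The product runs from position 88 to position 214, so its length is 214 − 88 + 1 = 127 bp.

127 bp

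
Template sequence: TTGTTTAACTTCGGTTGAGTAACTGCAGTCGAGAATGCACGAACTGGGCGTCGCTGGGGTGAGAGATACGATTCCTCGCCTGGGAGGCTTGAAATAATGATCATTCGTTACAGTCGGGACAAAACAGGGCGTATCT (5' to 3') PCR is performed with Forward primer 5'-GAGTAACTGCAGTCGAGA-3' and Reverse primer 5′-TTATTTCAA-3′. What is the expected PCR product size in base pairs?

81 bp

Forward primer GAGTAACTGCAGTCGAGA is found on the top strand at positions 17–34.
The reverse primer's reverse complement is TTGAAATAA, which matches the template at positions 89–97.
The product runs from position 17 to position 97, so its length is 97 − 17 + 1 = 81 bp.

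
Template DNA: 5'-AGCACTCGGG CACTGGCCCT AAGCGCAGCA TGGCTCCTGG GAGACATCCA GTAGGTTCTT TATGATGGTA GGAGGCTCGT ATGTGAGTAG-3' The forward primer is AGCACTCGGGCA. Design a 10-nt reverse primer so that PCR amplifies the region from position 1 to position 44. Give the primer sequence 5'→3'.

The product's 3' end on the top strand is position 44.
The reverse primer anneals to the top strand over positions 35–44, i.e. to TCCTGGGAGA.
Its sequence written 5'→3' is the reverse complement: TCTCCCAGGA.

5'-TCTCCCAGGA-3'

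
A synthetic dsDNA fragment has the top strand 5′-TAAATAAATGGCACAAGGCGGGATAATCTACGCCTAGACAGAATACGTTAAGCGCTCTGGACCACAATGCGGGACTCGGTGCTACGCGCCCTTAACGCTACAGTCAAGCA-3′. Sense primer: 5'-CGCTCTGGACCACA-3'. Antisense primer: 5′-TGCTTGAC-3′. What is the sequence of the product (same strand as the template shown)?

5'-CGCTCTGGACCACAATGCGGGACTCGGTGCTACGCGCCCTTAACGCTACAGTCAAGCA-3'

Forward primer CGCTCTGGACCACA is found on the top strand at positions 53–66.
Reverse complement of the reverse primer: GTCAAGCA. This occurs on the top strand at positions 103–110.
The product is the template from position 53 through 110 (58 bp).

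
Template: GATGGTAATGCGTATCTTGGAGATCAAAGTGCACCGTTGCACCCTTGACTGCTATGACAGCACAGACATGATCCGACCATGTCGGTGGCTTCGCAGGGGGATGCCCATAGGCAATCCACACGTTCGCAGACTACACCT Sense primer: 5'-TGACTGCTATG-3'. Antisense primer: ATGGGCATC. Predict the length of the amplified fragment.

Forward primer TGACTGCTATG is found on the top strand at positions 46–56.
Reverse complement of the reverse primer: GATGCCCAT. This occurs on the top strand at positions 100–108.
Product length = (reverse-primer end) − (forward-primer start) + 1 = 108 − 46 + 1 = 63 bp.

63 bp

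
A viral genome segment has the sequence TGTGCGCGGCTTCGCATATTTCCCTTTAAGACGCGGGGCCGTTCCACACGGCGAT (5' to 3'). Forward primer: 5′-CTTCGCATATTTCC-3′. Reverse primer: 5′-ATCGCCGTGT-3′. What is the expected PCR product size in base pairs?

46 bp

Forward primer CTTCGCATATTTCC is found on the top strand at positions 10–23.
Taking the reverse complement of ATCGCCGTGT gives ACACGGCGAT, found at positions 46–55 on the template; the primer anneals here to the top strand with its 3' end pointing upstream.
The product runs from position 10 to position 55, so its length is 55 − 10 + 1 = 46 bp.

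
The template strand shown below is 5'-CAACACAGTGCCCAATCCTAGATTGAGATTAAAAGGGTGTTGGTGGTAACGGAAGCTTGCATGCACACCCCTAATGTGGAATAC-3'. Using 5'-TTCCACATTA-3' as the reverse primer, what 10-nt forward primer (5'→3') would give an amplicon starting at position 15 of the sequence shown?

5'-ATCCTAGATT-3'

The reverse primer's reverse complement TAATGTGGAA matches the template at positions 72–81; the product starts at position 15.
The forward primer is identical to the top strand over positions 15–24: ATCCTAGATT.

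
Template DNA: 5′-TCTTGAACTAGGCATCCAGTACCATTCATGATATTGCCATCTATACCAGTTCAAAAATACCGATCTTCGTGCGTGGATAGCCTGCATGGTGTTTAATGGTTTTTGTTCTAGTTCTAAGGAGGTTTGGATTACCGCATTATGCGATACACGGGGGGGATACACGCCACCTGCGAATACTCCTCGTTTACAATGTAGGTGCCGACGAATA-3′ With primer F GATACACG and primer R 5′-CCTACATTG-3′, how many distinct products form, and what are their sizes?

Two products: 54 bp, 41 bp

The forward primer GATACACG matches the top strand at positions 143–150, 156–163.
The reverse primer's reverse complement is CAATGTAGG, matching at positions 188–196.
Each forward site pairs with the reverse site to give a product ending at position 196: sizes 54, 41 bp.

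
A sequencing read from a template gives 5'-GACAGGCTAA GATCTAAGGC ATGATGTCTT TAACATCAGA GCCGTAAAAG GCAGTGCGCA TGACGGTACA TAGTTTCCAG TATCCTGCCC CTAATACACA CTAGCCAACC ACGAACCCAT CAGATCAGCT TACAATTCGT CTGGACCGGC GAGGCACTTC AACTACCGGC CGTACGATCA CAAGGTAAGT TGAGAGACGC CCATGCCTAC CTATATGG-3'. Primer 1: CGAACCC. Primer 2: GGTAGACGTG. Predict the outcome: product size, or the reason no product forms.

No product — primer 2 has no binding site in the template.

Primer 2 (GGTAGACGTG) does not match the top strand, and its reverse complement CACGTCTACC does not match either.
With no annealing site for primer 2, no amplification occurs.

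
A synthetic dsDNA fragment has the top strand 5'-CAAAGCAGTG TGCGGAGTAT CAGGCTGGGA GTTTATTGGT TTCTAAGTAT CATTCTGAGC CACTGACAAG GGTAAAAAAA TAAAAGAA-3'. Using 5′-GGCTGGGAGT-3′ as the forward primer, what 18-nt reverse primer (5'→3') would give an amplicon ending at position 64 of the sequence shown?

The forward primer binds at positions 23–32; the product's 3' end on the top strand is position 64.
The reverse primer anneals to the top strand over positions 47–64, i.e. to GTATCATTCTGAGCCACT.
Its sequence written 5'→3' is the reverse complement: AGTGGCTCAGAATGATAC.

5'-AGTGGCTCAGAATGATAC-3'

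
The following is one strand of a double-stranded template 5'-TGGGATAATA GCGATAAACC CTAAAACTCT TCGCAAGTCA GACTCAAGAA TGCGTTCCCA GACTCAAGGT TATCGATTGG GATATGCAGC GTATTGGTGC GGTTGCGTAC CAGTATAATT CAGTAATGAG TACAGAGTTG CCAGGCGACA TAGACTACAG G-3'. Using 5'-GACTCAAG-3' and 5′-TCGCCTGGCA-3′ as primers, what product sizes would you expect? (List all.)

108 bp, 88 bp

The forward primer GACTCAAG matches the top strand at positions 41–48, 61–68.
The reverse primer's reverse complement is TGCCAGGCGA, matching at positions 139–148.
Each forward site pairs with the reverse site to give a product ending at position 148: sizes 108, 88 bp.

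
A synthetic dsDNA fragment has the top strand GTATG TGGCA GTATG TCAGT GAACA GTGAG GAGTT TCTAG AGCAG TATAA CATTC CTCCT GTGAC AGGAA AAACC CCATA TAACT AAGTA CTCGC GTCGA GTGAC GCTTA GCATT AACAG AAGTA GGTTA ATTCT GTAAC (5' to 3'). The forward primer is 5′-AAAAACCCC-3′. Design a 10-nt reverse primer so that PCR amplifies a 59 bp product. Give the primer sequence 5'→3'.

5'-CCTACTTCTG-3'

The forward primer binds at positions 69–77, so a 59 bp product ends at position 69 + 59 − 1 = 127.
The reverse primer anneals to the top strand over positions 118–127, i.e. to CAGAAGTAGG.
Its sequence written 5'→3' is the reverse complement: CCTACTTCTG.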